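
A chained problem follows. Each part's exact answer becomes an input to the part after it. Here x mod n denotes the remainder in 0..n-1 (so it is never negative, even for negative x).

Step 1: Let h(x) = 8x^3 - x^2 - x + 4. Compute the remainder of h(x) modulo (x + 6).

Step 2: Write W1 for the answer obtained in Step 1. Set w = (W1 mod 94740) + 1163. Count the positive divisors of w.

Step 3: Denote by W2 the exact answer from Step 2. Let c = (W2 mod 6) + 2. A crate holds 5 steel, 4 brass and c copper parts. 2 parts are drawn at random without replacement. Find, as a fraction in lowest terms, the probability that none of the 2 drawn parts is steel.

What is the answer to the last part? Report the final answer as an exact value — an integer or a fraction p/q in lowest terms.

3/7

Step 1: remainder = value at the root: 8*(-6)^3 - 1*(-6)^2 - 1*(-6)^1 + 4 = (-1728) + (-36) + (6) + (4) = -1754; answer -1754
Step 2: W1 = -1754; w = 94149; 94149 = 3^3 * 11 * 317; number of divisors = (3+1) * (1+1) * (1+1) = 16; answer 16
Step 3: W2 = 16; c = 6; total draws C(15,2) = 105; favorable C(10,2) = 45; P = 3/7; answer 3/7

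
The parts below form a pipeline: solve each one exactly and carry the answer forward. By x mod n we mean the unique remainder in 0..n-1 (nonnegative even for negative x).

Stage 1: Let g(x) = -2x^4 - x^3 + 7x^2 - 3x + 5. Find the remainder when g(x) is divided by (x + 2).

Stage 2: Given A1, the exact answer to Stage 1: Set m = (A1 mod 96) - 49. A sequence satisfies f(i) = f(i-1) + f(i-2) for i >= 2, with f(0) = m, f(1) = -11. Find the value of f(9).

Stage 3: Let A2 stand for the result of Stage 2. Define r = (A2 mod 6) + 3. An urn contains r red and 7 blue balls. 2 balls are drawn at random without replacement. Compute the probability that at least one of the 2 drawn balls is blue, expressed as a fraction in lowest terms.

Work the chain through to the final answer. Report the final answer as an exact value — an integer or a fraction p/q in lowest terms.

Stage 1: remainder = value at the root: -2*(-2)^4 - 1*(-2)^3 + 7*(-2)^2 - 3*(-2)^1 + 5 = (-32) + (8) + (28) + (6) + (5) = 15; answer 15
Stage 2: A1 = 15; m = -34; f(2) = 1*(-11) + 1*(-34) = -45; iterating: f(2)=-45, f(3)=-56, f(4)=-101, f(5)=-157, f(6)=-258, f(7)=-415, f(8)=-673, f(9)=-1088; answer -1088
Stage 3: A2 = -1088; r = 7; total draws C(14,2) = 91; complement C(7,2) = 21; favorable 91 - 21 = 70; P = 10/13; answer 10/13

10/13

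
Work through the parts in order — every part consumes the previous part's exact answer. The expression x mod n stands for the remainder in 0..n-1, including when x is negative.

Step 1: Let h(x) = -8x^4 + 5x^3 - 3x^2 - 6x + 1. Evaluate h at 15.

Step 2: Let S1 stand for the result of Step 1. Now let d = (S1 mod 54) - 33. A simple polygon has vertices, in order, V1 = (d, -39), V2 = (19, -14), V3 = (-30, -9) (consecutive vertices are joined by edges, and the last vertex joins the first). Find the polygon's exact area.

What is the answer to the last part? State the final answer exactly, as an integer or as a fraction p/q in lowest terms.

695

Step 1: -8*(15)^4 + 5*(15)^3 - 3*(15)^2 - 6*(15)^1 + 1 = (-405000) + (16875) + (-675) + (-90) + (1) = -388889; answer -388889
Step 2: S1 = -388889; d = -14; cross terms: (-14*-14 - 19*-39)=937, (19*-9 - -30*-14)=-591, (-30*-39 - -14*-9)=1044; twice the area = |1390| = 1390; area = 695; answer 695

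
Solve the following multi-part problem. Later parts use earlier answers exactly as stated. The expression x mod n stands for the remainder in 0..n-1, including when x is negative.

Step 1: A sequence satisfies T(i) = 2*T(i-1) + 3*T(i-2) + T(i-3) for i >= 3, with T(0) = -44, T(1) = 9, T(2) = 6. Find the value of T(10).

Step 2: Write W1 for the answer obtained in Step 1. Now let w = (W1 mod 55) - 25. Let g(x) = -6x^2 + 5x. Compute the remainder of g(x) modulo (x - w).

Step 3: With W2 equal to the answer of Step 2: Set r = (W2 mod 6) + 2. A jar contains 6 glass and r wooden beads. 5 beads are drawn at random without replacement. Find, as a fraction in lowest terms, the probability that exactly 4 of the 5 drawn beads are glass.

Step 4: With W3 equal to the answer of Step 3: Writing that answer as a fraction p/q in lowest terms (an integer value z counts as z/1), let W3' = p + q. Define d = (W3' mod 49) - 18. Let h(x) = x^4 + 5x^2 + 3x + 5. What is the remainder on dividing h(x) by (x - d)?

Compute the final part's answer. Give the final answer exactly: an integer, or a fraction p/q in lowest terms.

14

Step 1: T(3) = 2*(6) + 3*(9) + 1*(-44) = -5; iterating: T(3)=-5, T(4)=17, T(5)=25, T(6)=96, T(7)=284, T(8)=881, T(9)=2710, T(10)=8347; answer 8347
Step 2: W1 = 8347; w = 17; remainder = value at the root: -6*(17)^2 + 5*(17)^1 = (-1734) + (85) = -1649; answer -1649
Step 3: W2 = -1649; r = 3; total draws C(9,5) = 126; favorable C(6,4)*C(3,1) = 45; P = 5/14; answer 5/14
Step 4: W3 = 5/14; threaded value p + q = 19; d = 1; remainder = value at the root: 1*(1)^4 + 5*(1)^2 + 3*(1)^1 + 5 = (1) + (5) + (3) + (5) = 14; answer 14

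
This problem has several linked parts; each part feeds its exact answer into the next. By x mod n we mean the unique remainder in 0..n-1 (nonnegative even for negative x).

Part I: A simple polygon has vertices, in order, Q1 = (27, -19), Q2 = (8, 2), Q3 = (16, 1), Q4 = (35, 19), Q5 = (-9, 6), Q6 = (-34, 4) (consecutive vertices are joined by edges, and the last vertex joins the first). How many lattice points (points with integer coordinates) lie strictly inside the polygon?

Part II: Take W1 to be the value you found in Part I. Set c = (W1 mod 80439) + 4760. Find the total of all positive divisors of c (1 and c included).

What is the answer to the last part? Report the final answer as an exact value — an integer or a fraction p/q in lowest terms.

Part I: cross terms: (27*2 - 8*-19)=206, (8*1 - 16*2)=-24, (16*19 - 35*1)=269, (35*6 - -9*19)=381, (-9*4 - -34*6)=168, (-34*-19 - 27*4)=538; twice the area = |1538| = 1538; area = 769; boundary points = 1 + 1 + 1 + 1 + 1 + 1 = 6; strictly interior points = area - boundary/2 + 1 = 767; answer 767
Part II: W1 = 767; c = 5527; 5527 is prime, so its only divisors are 1 and 5527; sigma = 1 + 5527 = 5528; answer 5528

5528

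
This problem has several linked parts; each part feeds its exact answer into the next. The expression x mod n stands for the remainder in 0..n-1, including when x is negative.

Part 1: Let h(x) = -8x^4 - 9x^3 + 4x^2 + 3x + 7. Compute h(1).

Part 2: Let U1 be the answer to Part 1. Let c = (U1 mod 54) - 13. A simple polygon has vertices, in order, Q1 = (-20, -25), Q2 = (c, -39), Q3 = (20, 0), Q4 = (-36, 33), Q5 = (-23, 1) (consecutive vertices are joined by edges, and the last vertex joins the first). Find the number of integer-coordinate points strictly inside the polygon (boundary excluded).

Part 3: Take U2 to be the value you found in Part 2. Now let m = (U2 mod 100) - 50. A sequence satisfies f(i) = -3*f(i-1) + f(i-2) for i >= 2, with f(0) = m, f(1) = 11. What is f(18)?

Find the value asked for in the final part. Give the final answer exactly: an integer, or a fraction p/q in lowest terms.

-8324599941

Part 1: -8*(1)^4 - 9*(1)^3 + 4*(1)^2 + 3*(1)^1 + 7 = (-8) + (-9) + (4) + (3) + (7) = -3; answer -3
Part 2: U1 = -3; c = 38; cross terms: (-20*-39 - 38*-25)=1730, (38*0 - 20*-39)=780, (20*33 - -36*0)=660, (-36*1 - -23*33)=723, (-23*-25 - -20*1)=595; twice the area = |4488| = 4488; area = 2244; boundary points = 2 + 3 + 1 + 1 + 1 = 8; strictly interior points = area - boundary/2 + 1 = 2241; answer 2241
Part 3: U2 = 2241; m = -9; f(2) = -3*(11) + 1*(-9) = -42; iterating: f(2)=-42, f(3)=137, f(4)=-453, f(5)=1496, f(6)=-4941, f(7)=16319, f(8)=-53898, f(9)=178013, f(10)=-587937, f(11)=1941824, f(12)=-6413409, f(13)=21182051, f(14)=-69959562, f(15)=231060737, f(16)=-763141773, f(17)=2520486056, f(18)=-8324599941; answer -8324599941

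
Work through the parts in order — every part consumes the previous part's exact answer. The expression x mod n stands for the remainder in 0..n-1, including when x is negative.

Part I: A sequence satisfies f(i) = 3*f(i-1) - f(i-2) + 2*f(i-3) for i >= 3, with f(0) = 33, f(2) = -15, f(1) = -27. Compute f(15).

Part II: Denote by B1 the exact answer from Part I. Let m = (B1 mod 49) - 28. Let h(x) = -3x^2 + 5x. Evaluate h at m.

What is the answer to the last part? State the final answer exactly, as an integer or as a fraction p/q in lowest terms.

Part I: f(3) = 3*(-15) - 1*(-27) + 2*(33) = 48; iterating: f(3)=48, f(4)=105, f(5)=237, f(6)=702, f(7)=2079, f(8)=6009, f(9)=17352, f(10)=50205, f(11)=145281, f(12)=420342, f(13)=1216155, f(14)=3518685, f(15)=10180584; answer 10180584
Part II: B1 = 10180584; m = -27; -3*(-27)^2 + 5*(-27)^1 = (-2187) + (-135) = -2322; answer -2322

-2322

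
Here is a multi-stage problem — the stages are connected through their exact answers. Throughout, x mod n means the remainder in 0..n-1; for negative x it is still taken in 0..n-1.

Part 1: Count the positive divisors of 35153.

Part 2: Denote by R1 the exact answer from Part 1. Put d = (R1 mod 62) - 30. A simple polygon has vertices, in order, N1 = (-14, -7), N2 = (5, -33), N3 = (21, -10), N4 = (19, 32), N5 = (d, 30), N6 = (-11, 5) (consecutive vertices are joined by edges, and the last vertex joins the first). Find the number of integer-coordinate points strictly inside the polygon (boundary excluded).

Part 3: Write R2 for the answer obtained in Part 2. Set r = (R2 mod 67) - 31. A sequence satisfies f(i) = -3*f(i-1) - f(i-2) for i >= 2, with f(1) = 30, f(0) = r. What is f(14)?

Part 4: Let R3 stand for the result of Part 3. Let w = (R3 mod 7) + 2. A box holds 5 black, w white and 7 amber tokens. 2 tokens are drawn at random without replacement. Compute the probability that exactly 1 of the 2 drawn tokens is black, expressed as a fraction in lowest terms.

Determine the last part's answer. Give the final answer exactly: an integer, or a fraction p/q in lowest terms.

70/171

Part 1: 35153 is prime, so its only divisors are 1 and 35153; count = 2; answer 2
Part 2: R1 = 2; d = -28; cross terms: (-14*-33 - 5*-7)=497, (5*-10 - 21*-33)=643, (21*32 - 19*-10)=862, (19*30 - -28*32)=1466, (-28*5 - -11*30)=190, (-11*-7 - -14*5)=147; twice the area = |3805| = 3805; area = 3805/2; boundary points = 1 + 1 + 2 + 1 + 1 + 3 = 9; strictly interior points = area - boundary/2 + 1 = 1899; answer 1899
Part 3: R2 = 1899; r = -8; f(2) = -3*(30) - 1*(-8) = -82; iterating: f(2)=-82, f(3)=216, f(4)=-566, f(5)=1482, f(6)=-3880, f(7)=10158, f(8)=-26594, f(9)=69624, f(10)=-182278, f(11)=477210, f(12)=-1249352, f(13)=3270846, f(14)=-8563186; answer -8563186
Part 4: R3 = -8563186; w = 7; total draws C(19,2) = 171; favorable C(5,1)*C(14,1) = 70; P = 70/171; answer 70/171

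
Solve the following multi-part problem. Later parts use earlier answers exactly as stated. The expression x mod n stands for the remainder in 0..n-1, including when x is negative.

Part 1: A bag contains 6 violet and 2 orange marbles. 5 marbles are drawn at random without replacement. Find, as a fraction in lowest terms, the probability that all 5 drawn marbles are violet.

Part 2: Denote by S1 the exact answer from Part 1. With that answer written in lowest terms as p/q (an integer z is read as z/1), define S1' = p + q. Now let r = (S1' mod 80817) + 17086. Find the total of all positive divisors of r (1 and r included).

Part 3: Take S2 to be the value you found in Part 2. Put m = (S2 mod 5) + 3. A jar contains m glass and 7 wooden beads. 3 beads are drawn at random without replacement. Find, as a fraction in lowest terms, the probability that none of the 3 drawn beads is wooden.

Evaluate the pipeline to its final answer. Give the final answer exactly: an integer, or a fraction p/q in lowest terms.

10/143

Part 1: total draws C(8,5) = 56; favorable C(6,5) = 6; P = 3/28; answer 3/28
Part 2: S1 = 3/28; threaded value p + q = 31; r = 17117; 17117 is prime, so its only divisors are 1 and 17117; sigma = 1 + 17117 = 17118; answer 17118
Part 3: S2 = 17118; m = 6; total draws C(13,3) = 286; favorable C(6,3) = 20; P = 10/143; answer 10/143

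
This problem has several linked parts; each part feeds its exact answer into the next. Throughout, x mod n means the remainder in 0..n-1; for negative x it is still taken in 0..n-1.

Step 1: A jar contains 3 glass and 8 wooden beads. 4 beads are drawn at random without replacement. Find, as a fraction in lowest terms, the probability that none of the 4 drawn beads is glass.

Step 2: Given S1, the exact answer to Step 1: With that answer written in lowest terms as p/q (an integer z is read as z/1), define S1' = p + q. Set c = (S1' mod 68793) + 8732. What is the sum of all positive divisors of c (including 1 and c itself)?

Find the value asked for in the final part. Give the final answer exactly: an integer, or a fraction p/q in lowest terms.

Step 1: total draws C(11,4) = 330; favorable C(8,4) = 70; P = 7/33; answer 7/33
Step 2: S1 = 7/33; threaded value p + q = 40; c = 8772; 8772 = 2^2 * 3 * 17 * 43; sigma = (1 + 2 + 4) * (1 + 3) * (1 + 17) * (1 + 43) = 7 * 4 * 18 * 44 = 22176; answer 22176

22176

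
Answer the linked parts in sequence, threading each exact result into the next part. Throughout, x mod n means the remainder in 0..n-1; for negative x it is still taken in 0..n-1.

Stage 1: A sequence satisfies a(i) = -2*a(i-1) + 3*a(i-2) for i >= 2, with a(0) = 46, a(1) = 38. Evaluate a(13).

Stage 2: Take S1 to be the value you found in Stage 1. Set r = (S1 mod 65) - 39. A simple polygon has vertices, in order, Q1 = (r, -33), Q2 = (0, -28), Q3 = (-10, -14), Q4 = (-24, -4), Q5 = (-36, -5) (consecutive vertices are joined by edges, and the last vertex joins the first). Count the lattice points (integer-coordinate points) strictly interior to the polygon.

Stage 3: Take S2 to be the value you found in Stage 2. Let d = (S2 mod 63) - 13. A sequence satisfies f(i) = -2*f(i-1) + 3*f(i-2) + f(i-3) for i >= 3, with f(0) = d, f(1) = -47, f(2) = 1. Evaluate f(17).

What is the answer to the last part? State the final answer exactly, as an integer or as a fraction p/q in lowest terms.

-230058212

Stage 1: a(2) = -2*(38) + 3*(46) = 62; iterating: a(2)=62, a(3)=-10, a(4)=206, a(5)=-442, a(6)=1502, a(7)=-4330, a(8)=13166, a(9)=-39322, a(10)=118142, a(11)=-354250, a(12)=1062926, a(13)=-3188602; answer -3188602
Stage 2: S1 = -3188602; r = -1; cross terms: (-1*-28 - 0*-33)=28, (0*-14 - -10*-28)=-280, (-10*-4 - -24*-14)=-296, (-24*-5 - -36*-4)=-24, (-36*-33 - -1*-5)=1183; twice the area = |611| = 611; area = 611/2; boundary points = 1 + 2 + 2 + 1 + 7 = 13; strictly interior points = area - boundary/2 + 1 = 300; answer 300
Stage 3: S2 = 300; d = 35; f(3) = -2*(1) + 3*(-47) + 1*(35) = -108; iterating: f(3)=-108, f(4)=172, f(5)=-667, f(6)=1742, f(7)=-5313, f(8)=15185, f(9)=-44567, f(10)=129376, f(11)=-377268, f(12)=1098097, f(13)=-3198622, f(14)=9314267, f(15)=-27126303, f(16)=78996785, f(17)=-230058212; answer -230058212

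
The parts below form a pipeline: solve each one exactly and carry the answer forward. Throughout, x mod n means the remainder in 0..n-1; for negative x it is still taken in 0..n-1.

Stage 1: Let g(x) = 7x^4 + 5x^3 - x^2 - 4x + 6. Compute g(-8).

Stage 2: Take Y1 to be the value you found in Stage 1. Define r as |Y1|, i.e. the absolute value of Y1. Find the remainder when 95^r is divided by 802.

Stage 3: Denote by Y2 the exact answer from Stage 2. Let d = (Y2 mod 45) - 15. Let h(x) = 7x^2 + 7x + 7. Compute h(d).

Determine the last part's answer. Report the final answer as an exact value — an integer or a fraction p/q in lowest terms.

301

Stage 1: 7*(-8)^4 + 5*(-8)^3 - 1*(-8)^2 - 4*(-8)^1 + 6 = (28672) + (-2560) + (-64) + (32) + (6) = 26086; answer 26086
Stage 2: Y1 = 26086; r = 26086; squarings mod 802: 95^1=95, 95^2=203, 95^4=307, 95^8=415, 95^16=597, 95^32=321, 95^64=385, 95^128=657, 95^256=173, 95^512=255, 95^1024=63, 95^2048=761, 95^4096=77, 95^8192=315, 95^16384=579; 95^26086 = 95^2 * 95^4 * 95^32 * 95^64 * 95^128 * 95^256 * 95^1024 * 95^8192 * 95^16384 = 323 (mod 802); answer 323
Stage 3: Y2 = 323; d = -7; 7*(-7)^2 + 7*(-7)^1 + 7 = (343) + (-49) + (7) = 301; answer 301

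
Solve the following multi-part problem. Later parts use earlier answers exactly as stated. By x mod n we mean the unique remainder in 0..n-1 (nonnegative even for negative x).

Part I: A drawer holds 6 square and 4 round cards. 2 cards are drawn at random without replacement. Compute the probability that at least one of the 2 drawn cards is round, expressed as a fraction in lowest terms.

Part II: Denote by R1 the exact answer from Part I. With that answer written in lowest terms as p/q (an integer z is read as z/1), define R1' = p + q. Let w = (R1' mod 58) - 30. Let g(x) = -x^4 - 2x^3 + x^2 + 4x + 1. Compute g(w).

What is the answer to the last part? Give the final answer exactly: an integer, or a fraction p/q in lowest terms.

-358849

Part I: total draws C(10,2) = 45; complement C(6,2) = 15; favorable 45 - 15 = 30; P = 2/3; answer 2/3
Part II: R1 = 2/3; threaded value p + q = 5; w = -25; -1*(-25)^4 - 2*(-25)^3 + 1*(-25)^2 + 4*(-25)^1 + 1 = (-390625) + (31250) + (625) + (-100) + (1) = -358849; answer -358849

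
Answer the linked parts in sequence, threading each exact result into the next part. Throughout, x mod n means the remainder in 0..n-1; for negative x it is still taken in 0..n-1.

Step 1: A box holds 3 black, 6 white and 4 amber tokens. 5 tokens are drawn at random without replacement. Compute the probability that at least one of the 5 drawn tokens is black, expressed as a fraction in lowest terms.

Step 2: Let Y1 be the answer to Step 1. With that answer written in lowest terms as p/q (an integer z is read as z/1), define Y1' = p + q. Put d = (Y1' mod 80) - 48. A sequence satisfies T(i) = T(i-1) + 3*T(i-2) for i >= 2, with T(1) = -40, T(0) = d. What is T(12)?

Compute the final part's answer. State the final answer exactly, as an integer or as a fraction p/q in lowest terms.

-487870

Step 1: total draws C(13,5) = 1287; complement C(10,5) = 252; favorable 1287 - 252 = 1035; P = 115/143; answer 115/143
Step 2: Y1 = 115/143; threaded value p + q = 258; d = -30; T(2) = 1*(-40) + 3*(-30) = -130; iterating: T(2)=-130, T(3)=-250, T(4)=-640, T(5)=-1390, T(6)=-3310, T(7)=-7480, T(8)=-17410, T(9)=-39850, T(10)=-92080, T(11)=-211630, T(12)=-487870; answer -487870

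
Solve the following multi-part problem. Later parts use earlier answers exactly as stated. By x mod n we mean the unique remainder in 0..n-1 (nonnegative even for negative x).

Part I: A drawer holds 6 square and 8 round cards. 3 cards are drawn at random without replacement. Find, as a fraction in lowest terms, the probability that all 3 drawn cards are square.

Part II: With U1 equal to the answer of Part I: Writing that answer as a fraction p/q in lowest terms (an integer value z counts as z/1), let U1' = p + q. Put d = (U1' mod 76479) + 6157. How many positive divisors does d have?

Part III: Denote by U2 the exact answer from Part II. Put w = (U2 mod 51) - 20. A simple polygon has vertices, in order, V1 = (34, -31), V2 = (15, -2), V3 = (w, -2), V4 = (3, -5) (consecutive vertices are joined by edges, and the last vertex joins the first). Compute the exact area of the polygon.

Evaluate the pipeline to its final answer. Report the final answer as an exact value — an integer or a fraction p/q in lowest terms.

Part I: total draws C(14,3) = 364; favorable C(6,3) = 20; P = 5/91; answer 5/91
Part II: U1 = 5/91; threaded value p + q = 96; d = 6253; 6253 = 13^2 * 37; number of divisors = (2+1) * (1+1) = 6; answer 6
Part III: U2 = 6; w = -14; cross terms: (34*-2 - 15*-31)=397, (15*-2 - -14*-2)=-58, (-14*-5 - 3*-2)=76, (3*-31 - 34*-5)=77; twice the area = |492| = 492; area = 246; answer 246

246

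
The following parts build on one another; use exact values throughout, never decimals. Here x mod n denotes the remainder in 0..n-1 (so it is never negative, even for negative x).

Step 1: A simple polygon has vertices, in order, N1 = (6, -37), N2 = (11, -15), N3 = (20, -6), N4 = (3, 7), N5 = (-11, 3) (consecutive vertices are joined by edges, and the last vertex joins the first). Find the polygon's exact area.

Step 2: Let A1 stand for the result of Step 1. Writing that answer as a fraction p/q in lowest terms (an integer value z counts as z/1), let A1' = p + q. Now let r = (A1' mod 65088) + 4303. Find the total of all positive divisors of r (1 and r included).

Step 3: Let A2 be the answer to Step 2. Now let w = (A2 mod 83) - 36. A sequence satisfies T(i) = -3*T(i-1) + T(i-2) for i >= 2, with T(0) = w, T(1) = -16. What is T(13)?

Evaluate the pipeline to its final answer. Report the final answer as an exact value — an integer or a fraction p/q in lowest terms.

Step 1: cross terms: (6*-15 - 11*-37)=317, (11*-6 - 20*-15)=234, (20*7 - 3*-6)=158, (3*3 - -11*7)=86, (-11*-37 - 6*3)=389; twice the area = |1184| = 1184; area = 592; answer 592
Step 2: A1 = 592; threaded value p + q = 593; r = 4896; 4896 = 2^5 * 3^2 * 17; sigma = (1 + 2 + 4 + 8 + 16 + 32) * (1 + 3 + 9) * (1 + 17) = 63 * 13 * 18 = 14742; answer 14742
Step 3: A2 = 14742; w = 15; T(2) = -3*(-16) + 1*(15) = 63; iterating: T(2)=63, T(3)=-205, T(4)=678, T(5)=-2239, T(6)=7395, T(7)=-24424, T(8)=80667, T(9)=-266425, T(10)=879942, T(11)=-2906251, T(12)=9598695, T(13)=-31702336; answer -31702336

-31702336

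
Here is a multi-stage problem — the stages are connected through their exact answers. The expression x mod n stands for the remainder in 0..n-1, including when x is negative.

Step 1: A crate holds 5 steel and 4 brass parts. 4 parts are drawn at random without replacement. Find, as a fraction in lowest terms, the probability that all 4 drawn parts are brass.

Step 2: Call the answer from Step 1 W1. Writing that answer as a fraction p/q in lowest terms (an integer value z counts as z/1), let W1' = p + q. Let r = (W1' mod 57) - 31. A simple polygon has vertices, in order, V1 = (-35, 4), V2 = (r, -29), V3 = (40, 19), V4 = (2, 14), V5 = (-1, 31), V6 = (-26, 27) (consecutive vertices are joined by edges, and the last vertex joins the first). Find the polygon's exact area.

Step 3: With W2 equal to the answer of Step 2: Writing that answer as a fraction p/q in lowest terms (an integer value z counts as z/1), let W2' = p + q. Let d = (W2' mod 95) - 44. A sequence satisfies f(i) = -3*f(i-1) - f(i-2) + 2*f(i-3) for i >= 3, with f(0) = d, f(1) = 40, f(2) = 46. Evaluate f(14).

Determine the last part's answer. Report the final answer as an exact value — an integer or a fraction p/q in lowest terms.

1369718

Step 1: total draws C(9,4) = 126; favorable C(4,4) = 1; P = 1/126; answer 1/126
Step 2: W1 = 1/126; threaded value p + q = 127; r = -18; cross terms: (-35*-29 - -18*4)=1087, (-18*19 - 40*-29)=818, (40*14 - 2*19)=522, (2*31 - -1*14)=76, (-1*27 - -26*31)=779, (-26*4 - -35*27)=841; twice the area = |4123| = 4123; area = 4123/2; answer 4123/2
Step 3: W2 = 4123/2; threaded value p + q = 4125; d = -4; f(3) = -3*(46) - 1*(40) + 2*(-4) = -186; iterating: f(3)=-186, f(4)=592, f(5)=-1498, f(6)=3530, f(7)=-7908, f(8)=17198, f(9)=-36626, f(10)=76864, f(11)=-159570, f(12)=328594, f(13)=-672484, f(14)=1369718; answer 1369718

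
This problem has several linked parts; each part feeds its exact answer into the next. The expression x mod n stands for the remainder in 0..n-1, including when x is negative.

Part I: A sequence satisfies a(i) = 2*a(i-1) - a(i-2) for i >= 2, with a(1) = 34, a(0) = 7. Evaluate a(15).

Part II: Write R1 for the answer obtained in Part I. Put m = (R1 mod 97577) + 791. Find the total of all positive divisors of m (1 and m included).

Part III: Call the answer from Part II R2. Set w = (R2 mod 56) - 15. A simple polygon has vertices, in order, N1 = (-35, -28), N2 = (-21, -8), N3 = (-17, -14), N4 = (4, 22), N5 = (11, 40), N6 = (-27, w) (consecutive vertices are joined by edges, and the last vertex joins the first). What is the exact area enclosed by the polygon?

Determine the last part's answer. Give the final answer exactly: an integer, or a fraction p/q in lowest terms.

1218

Part I: a(2) = 2*(34) - 1*(7) = 61; iterating: a(2)=61, a(3)=88, a(4)=115, a(5)=142, a(6)=169, a(7)=196, a(8)=223, a(9)=250, a(10)=277, a(11)=304, a(12)=331, a(13)=358, a(14)=385, a(15)=412; answer 412
Part II: R1 = 412; m = 1203; 1203 = 3 * 401; sigma = (1 + 3) * (1 + 401) = 4 * 402 = 1608; answer 1608
Part III: R2 = 1608; w = 25; cross terms: (-35*-8 - -21*-28)=-308, (-21*-14 - -17*-8)=158, (-17*22 - 4*-14)=-318, (4*40 - 11*22)=-82, (11*25 - -27*40)=1355, (-27*-28 - -35*25)=1631; twice the area = |2436| = 2436; area = 1218; answer 1218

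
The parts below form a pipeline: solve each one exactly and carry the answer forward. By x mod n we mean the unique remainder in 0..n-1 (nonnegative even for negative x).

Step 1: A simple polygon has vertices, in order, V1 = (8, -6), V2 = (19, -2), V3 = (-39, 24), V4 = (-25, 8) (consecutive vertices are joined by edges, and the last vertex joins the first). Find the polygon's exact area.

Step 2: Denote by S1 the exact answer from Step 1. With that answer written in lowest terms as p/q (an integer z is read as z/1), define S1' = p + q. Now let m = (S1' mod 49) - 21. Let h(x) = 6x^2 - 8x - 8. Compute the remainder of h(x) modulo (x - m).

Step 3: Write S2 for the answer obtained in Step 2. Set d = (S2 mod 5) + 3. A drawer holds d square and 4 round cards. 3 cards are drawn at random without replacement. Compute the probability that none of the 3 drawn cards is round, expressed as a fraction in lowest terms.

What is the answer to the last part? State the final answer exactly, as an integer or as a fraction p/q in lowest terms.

5/42

Step 1: cross terms: (8*-2 - 19*-6)=98, (19*24 - -39*-2)=378, (-39*8 - -25*24)=288, (-25*-6 - 8*8)=86; twice the area = |850| = 850; area = 425; answer 425
Step 2: S1 = 425; threaded value p + q = 426; m = 13; remainder = value at the root: 6*(13)^2 - 8*(13)^1 - 8 = (1014) + (-104) + (-8) = 902; answer 902
Step 3: S2 = 902; d = 5; total draws C(9,3) = 84; favorable C(5,3) = 10; P = 5/42; answer 5/42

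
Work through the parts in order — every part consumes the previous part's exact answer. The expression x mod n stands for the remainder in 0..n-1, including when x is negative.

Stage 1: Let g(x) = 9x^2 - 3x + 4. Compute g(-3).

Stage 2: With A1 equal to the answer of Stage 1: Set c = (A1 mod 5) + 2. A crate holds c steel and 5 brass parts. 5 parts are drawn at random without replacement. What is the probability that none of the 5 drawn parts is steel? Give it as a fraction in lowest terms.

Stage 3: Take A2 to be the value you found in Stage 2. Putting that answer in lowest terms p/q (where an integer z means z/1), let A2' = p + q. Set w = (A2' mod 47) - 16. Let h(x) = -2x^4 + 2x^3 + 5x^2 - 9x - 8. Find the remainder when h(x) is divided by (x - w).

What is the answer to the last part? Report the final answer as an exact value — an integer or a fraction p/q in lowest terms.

Stage 1: 9*(-3)^2 - 3*(-3)^1 + 4 = (81) + (9) + (4) = 94; answer 94
Stage 2: A1 = 94; c = 6; total draws C(11,5) = 462; favorable C(5,5) = 1; P = 1/462; answer 1/462
Stage 3: A2 = 1/462; threaded value p + q = 463; w = 24; remainder = value at the root: -2*(24)^4 + 2*(24)^3 + 5*(24)^2 - 9*(24)^1 - 8 = (-663552) + (27648) + (2880) + (-216) + (-8) = -633248; answer -633248

-633248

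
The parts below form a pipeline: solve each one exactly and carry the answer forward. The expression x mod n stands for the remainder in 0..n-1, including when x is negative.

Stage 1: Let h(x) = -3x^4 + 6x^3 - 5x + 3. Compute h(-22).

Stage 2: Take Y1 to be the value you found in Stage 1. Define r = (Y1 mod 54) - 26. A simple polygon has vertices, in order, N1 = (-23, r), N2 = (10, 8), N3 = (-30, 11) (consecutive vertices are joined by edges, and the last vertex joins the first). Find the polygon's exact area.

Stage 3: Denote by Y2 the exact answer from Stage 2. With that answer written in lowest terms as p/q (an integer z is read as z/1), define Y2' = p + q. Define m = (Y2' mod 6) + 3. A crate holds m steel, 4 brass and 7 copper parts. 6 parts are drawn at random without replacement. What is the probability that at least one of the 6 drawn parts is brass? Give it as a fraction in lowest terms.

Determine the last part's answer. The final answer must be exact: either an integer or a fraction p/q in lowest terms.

Stage 1: -3*(-22)^4 + 6*(-22)^3 - 5*(-22)^1 + 3 = (-702768) + (-63888) + (110) + (3) = -766543; answer -766543
Stage 2: Y1 = -766543; r = 15; cross terms: (-23*8 - 10*15)=-334, (10*11 - -30*8)=350, (-30*15 - -23*11)=-197; twice the area = |-181| = 181; area = 181/2; answer 181/2
Stage 3: Y2 = 181/2; threaded value p + q = 183; m = 6; total draws C(17,6) = 12376; complement C(13,6) = 1716; favorable 12376 - 1716 = 10660; P = 205/238; answer 205/238

205/238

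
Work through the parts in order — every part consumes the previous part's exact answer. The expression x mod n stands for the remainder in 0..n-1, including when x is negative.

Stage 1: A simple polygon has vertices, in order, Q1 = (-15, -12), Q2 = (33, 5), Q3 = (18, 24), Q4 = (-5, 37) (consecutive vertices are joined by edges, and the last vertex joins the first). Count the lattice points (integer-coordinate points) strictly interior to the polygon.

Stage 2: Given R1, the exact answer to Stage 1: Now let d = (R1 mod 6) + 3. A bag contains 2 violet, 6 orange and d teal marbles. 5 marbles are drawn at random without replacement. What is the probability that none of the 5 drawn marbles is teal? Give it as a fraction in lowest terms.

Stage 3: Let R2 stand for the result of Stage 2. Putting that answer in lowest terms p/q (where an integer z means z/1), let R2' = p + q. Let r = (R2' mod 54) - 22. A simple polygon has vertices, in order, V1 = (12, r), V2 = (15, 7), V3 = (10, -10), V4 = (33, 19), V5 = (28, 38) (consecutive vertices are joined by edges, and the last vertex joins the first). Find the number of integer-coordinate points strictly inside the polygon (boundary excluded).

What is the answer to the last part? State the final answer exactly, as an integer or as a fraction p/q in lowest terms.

Stage 1: cross terms: (-15*5 - 33*-12)=321, (33*24 - 18*5)=702, (18*37 - -5*24)=786, (-5*-12 - -15*37)=615; twice the area = |2424| = 2424; area = 1212; boundary points = 1 + 1 + 1 + 1 = 4; strictly interior points = area - boundary/2 + 1 = 1211; answer 1211
Stage 2: R1 = 1211; d = 8; total draws C(16,5) = 4368; favorable C(8,5) = 56; P = 1/78; answer 1/78
Stage 3: R2 = 1/78; threaded value p + q = 79; r = 3; cross terms: (12*7 - 15*3)=39, (15*-10 - 10*7)=-220, (10*19 - 33*-10)=520, (33*38 - 28*19)=722, (28*3 - 12*38)=-372; twice the area = |689| = 689; area = 689/2; boundary points = 1 + 1 + 1 + 1 + 1 = 5; strictly interior points = area - boundary/2 + 1 = 343; answer 343

343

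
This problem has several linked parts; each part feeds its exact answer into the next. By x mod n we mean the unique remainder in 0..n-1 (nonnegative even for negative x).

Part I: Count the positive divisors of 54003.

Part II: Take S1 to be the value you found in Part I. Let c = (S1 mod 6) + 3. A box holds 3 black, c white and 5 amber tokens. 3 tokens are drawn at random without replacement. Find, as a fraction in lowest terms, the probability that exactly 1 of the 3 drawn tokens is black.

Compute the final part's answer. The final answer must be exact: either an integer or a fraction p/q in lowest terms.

135/286

Part I: 54003 = 3 * 47 * 383; number of divisors = (1+1) * (1+1) * (1+1) = 8; answer 8
Part II: S1 = 8; c = 5; total draws C(13,3) = 286; favorable C(3,1)*C(10,2) = 135; P = 135/286; answer 135/286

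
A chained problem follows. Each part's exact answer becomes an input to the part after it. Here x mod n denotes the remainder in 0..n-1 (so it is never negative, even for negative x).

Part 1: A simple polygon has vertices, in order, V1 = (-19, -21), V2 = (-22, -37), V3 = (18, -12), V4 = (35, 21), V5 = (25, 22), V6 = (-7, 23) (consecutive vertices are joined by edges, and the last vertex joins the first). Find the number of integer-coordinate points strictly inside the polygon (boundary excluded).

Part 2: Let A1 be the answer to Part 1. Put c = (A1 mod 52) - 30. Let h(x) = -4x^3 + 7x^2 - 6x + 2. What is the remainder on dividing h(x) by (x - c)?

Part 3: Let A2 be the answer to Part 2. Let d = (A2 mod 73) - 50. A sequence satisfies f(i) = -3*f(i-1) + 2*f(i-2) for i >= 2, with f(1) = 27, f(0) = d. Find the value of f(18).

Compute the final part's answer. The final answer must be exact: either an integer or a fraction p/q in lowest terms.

Part 1: cross terms: (-19*-37 - -22*-21)=241, (-22*-12 - 18*-37)=930, (18*21 - 35*-12)=798, (35*22 - 25*21)=245, (25*23 - -7*22)=729, (-7*-21 - -19*23)=584; twice the area = |3527| = 3527; area = 3527/2; boundary points = 1 + 5 + 1 + 1 + 1 + 4 = 13; strictly interior points = area - boundary/2 + 1 = 1758; answer 1758
Part 2: A1 = 1758; c = 12; remainder = value at the root: -4*(12)^3 + 7*(12)^2 - 6*(12)^1 + 2 = (-6912) + (1008) + (-72) + (2) = -5974; answer -5974
Part 3: A2 = -5974; d = -38; f(2) = -3*(27) + 2*(-38) = -157; iterating: f(2)=-157, f(3)=525, f(4)=-1889, f(5)=6717, f(6)=-23929, f(7)=85221, f(8)=-303521, f(9)=1081005, f(10)=-3850057, f(11)=13712181, f(12)=-48836657, f(13)=173934333, f(14)=-619476313, f(15)=2206297605, f(16)=-7857845441, f(17)=27986131533, f(18)=-99674085481; answer -99674085481

-99674085481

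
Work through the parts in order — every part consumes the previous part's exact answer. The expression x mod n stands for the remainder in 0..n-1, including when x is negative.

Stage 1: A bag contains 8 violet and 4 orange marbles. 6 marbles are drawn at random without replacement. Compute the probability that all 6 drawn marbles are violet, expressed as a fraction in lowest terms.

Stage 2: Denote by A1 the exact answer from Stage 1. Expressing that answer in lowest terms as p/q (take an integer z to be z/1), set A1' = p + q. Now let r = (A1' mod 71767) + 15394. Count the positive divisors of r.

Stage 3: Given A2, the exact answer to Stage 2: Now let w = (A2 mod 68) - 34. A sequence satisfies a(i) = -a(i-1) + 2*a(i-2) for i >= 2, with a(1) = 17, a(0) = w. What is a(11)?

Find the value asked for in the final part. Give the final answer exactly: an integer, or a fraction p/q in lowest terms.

Stage 1: total draws C(12,6) = 924; favorable C(8,6) = 28; P = 1/33; answer 1/33
Stage 2: A1 = 1/33; threaded value p + q = 34; r = 15428; 15428 = 2^2 * 7 * 19 * 29; number of divisors = (2+1) * (1+1) * (1+1) * (1+1) = 24; answer 24
Stage 3: A2 = 24; w = -10; a(2) = -1*(17) + 2*(-10) = -37; iterating: a(2)=-37, a(3)=71, a(4)=-145, a(5)=287, a(6)=-577, a(7)=1151, a(8)=-2305, a(9)=4607, a(10)=-9217, a(11)=18431; answer 18431

18431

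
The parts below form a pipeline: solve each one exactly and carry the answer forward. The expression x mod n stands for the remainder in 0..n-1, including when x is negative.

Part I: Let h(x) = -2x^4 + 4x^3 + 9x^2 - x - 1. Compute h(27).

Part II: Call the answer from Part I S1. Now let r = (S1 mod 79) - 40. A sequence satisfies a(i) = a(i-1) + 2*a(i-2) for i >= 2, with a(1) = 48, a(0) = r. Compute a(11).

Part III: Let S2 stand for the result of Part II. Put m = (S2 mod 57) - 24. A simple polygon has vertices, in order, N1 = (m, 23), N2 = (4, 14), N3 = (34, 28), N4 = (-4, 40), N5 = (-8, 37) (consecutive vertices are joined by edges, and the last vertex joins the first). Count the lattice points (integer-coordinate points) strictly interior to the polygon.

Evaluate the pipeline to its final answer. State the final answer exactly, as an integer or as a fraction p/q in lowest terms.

Part I: -2*(27)^4 + 4*(27)^3 + 9*(27)^2 - 1*(27)^1 - 1 = (-1062882) + (78732) + (6561) + (-27) + (-1) = -977617; answer -977617
Part II: S1 = -977617; r = -32; a(2) = 1*(48) + 2*(-32) = -16; iterating: a(2)=-16, a(3)=80, a(4)=48, a(5)=208, a(6)=304, a(7)=720, a(8)=1328, a(9)=2768, a(10)=5424, a(11)=10960; answer 10960
Part III: S2 = 10960; m = -8; cross terms: (-8*14 - 4*23)=-204, (4*28 - 34*14)=-364, (34*40 - -4*28)=1472, (-4*37 - -8*40)=172, (-8*23 - -8*37)=112; twice the area = |1188| = 1188; area = 594; boundary points = 3 + 2 + 2 + 1 + 14 = 22; strictly interior points = area - boundary/2 + 1 = 584; answer 584

584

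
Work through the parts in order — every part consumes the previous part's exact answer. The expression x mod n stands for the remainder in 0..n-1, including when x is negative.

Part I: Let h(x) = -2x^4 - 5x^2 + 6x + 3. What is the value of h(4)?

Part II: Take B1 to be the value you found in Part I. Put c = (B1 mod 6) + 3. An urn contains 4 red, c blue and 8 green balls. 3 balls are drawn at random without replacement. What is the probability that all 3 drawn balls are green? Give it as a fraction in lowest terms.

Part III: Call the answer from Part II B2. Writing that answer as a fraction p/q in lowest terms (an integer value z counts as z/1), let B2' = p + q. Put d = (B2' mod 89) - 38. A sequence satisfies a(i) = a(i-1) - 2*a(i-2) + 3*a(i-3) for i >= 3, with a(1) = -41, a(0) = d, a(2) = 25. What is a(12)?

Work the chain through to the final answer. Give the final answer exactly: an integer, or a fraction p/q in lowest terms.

-4545

Part I: -2*(4)^4 - 5*(4)^2 + 6*(4)^1 + 3 = (-512) + (-80) + (24) + (3) = -565; answer -565
Part II: B1 = -565; c = 8; total draws C(20,3) = 1140; favorable C(8,3) = 56; P = 14/285; answer 14/285
Part III: B2 = 14/285; threaded value p + q = 299; d = -6; a(3) = 1*(25) - 2*(-41) + 3*(-6) = 89; iterating: a(3)=89, a(4)=-84, a(5)=-187, a(6)=248, a(7)=370, a(8)=-687, a(9)=-683, a(10)=1801, a(11)=1106, a(12)=-4545; answer -4545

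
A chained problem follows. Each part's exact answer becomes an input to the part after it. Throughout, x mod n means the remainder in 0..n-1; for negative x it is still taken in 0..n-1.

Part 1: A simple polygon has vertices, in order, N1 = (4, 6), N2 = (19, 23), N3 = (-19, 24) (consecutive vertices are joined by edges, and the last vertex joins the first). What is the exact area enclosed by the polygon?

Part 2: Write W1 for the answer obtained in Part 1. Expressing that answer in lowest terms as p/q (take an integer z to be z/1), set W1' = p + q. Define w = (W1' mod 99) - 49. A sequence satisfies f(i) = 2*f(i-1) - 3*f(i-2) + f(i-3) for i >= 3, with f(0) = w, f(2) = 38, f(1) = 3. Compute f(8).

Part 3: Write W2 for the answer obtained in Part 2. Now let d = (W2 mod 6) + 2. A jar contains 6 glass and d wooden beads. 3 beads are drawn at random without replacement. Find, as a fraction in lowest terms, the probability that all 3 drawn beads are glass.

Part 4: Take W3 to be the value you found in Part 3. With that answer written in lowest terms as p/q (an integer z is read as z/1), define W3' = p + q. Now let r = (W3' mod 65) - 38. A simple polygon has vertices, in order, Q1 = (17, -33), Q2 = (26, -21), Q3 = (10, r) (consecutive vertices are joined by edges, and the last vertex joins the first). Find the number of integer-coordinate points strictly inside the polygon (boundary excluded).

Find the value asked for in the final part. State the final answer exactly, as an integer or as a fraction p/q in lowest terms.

Part 1: cross terms: (4*23 - 19*6)=-22, (19*24 - -19*23)=893, (-19*6 - 4*24)=-210; twice the area = |661| = 661; area = 661/2; answer 661/2
Part 2: W1 = 661/2; threaded value p + q = 663; w = 20; f(3) = 2*(38) - 3*(3) + 1*(20) = 87; iterating: f(3)=87, f(4)=63, f(5)=-97, f(6)=-296, f(7)=-238, f(8)=315; answer 315
Part 3: W2 = 315; d = 5; total draws C(11,3) = 165; favorable C(6,3) = 20; P = 4/33; answer 4/33
Part 4: W3 = 4/33; threaded value p + q = 37; r = -1; cross terms: (17*-21 - 26*-33)=501, (26*-1 - 10*-21)=184, (10*-33 - 17*-1)=-313; twice the area = |372| = 372; area = 186; boundary points = 3 + 4 + 1 = 8; strictly interior points = area - boundary/2 + 1 = 183; answer 183

183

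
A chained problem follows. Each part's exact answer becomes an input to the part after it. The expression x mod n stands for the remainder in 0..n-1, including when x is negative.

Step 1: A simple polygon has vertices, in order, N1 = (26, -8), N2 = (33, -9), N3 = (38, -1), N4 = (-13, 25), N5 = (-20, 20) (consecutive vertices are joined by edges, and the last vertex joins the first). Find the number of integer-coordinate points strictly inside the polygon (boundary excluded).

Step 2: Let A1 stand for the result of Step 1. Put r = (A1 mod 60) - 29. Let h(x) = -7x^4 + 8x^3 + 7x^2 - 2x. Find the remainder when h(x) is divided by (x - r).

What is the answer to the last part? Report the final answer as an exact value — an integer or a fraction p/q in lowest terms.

Step 1: cross terms: (26*-9 - 33*-8)=30, (33*-1 - 38*-9)=309, (38*25 - -13*-1)=937, (-13*20 - -20*25)=240, (-20*-8 - 26*20)=-360; twice the area = |1156| = 1156; area = 578; boundary points = 1 + 1 + 1 + 1 + 2 = 6; strictly interior points = area - boundary/2 + 1 = 576; answer 576
Step 2: A1 = 576; r = 7; remainder = value at the root: -7*(7)^4 + 8*(7)^3 + 7*(7)^2 - 2*(7)^1 = (-16807) + (2744) + (343) + (-14) = -13734; answer -13734

-13734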